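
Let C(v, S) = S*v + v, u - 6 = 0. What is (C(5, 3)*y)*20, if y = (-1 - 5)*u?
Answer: -14400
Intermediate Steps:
u = 6 (u = 6 + 0 = 6)
C(v, S) = v + S*v
y = -36 (y = (-1 - 5)*6 = -6*6 = -36)
(C(5, 3)*y)*20 = ((5*(1 + 3))*(-36))*20 = ((5*4)*(-36))*20 = (20*(-36))*20 = -720*20 = -14400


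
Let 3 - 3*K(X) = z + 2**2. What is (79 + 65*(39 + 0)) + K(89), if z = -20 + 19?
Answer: 2614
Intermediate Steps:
z = -1
K(X) = 0 (K(X) = 1 - (-1 + 2**2)/3 = 1 - (-1 + 4)/3 = 1 - 1/3*3 = 1 - 1 = 0)
(79 + 65*(39 + 0)) + K(89) = (79 + 65*(39 + 0)) + 0 = (79 + 65*39) + 0 = (79 + 2535) + 0 = 2614 + 0 = 2614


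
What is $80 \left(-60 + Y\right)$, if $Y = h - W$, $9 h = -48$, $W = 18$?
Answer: $- \frac{20000}{3} \approx -6666.7$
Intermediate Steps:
$h = - \frac{16}{3}$ ($h = \frac{1}{9} \left(-48\right) = - \frac{16}{3} \approx -5.3333$)
$Y = - \frac{70}{3}$ ($Y = - \frac{16}{3} - 18 = - \frac{70}{3} \approx -23.333$)
$80 \left(-60 + Y\right) = 80 \left(-60 - \frac{70}{3}\right) = 80 \left(- \frac{250}{3}\right) = - \frac{20000}{3}$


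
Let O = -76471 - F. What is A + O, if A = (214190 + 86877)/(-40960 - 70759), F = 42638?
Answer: -13307039438/111719 ≈ -1.1911e+5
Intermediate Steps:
O = -119109 (O = -76471 - 1*42638 = -76471 - 42638 = -119109)
A = -301067/111719 (A = 301067/(-111719) = 301067*(-1/111719) = -301067/111719 ≈ -2.6949)
A + O = -301067/111719 - 119109 = -13307039438/111719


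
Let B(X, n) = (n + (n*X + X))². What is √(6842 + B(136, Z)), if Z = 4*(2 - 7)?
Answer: √6787658 ≈ 2605.3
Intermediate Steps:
Z = -20 (Z = 4*(-5) = -20)
B(X, n) = (X + n + X*n)² (B(X, n) = (n + (X*n + X))² = (n + (X + X*n))² = (X + n + X*n)²)
√(6842 + B(136, Z)) = √(6842 + (136 - 20 + 136*(-20))²) = √(6842 + (136 - 20 - 2720)²) = √(6842 + (-2604)²) = √(6842 + 6780816) = √6787658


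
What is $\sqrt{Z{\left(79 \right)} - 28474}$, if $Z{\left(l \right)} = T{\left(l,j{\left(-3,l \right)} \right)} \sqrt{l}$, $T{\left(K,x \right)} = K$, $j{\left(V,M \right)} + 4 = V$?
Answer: $\sqrt{-28474 + 79 \sqrt{79}} \approx 166.65 i$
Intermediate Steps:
$j{\left(V,M \right)} = -4 + V$
$Z{\left(l \right)} = l^{\frac{3}{2}}$ ($Z{\left(l \right)} = l \sqrt{l} = l^{\frac{3}{2}}$)
$\sqrt{Z{\left(79 \right)} - 28474} = \sqrt{79^{\frac{3}{2}} - 28474} = \sqrt{79 \sqrt{79} - 28474} = \sqrt{-28474 + 79 \sqrt{79}}$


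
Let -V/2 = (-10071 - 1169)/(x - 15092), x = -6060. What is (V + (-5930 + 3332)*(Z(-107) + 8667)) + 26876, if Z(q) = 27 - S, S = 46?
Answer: -29666511621/1322 ≈ -2.2441e+7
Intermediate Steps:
Z(q) = -19 (Z(q) = 27 - 1*46 = 27 - 46 = -19)
V = -1405/1322 (V = -2*(-10071 - 1169)/(-6060 - 15092) = -(-22480)/(-21152) = -(-22480)*(-1)/21152 = -2*1405/2644 = -1405/1322 ≈ -1.0628)
(V + (-5930 + 3332)*(Z(-107) + 8667)) + 26876 = (-1405/1322 + (-5930 + 3332)*(-19 + 8667)) + 26876 = (-1405/1322 - 2598*8648) + 26876 = (-1405/1322 - 22467504) + 26876 = -29702041693/1322 + 26876 = -29666511621/1322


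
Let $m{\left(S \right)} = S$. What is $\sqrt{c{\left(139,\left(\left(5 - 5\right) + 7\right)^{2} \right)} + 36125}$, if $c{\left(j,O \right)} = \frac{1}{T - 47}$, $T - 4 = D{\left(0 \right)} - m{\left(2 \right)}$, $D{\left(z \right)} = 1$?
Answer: $\frac{3 \sqrt{1942721}}{22} \approx 190.07$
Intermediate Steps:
$T = 3$ ($T = 4 + \left(1 - 2\right) = 4 - 1 = 3$)
$c{\left(j,O \right)} = - \frac{1}{44}$ ($c{\left(j,O \right)} = \frac{1}{3 - 47} = \frac{1}{-44} = - \frac{1}{44}$)
$\sqrt{c{\left(139,\left(\left(5 - 5\right) + 7\right)^{2} \right)} + 36125} = \sqrt{- \frac{1}{44} + 36125} = \sqrt{\frac{1589499}{44}} = \frac{3 \sqrt{1942721}}{22}$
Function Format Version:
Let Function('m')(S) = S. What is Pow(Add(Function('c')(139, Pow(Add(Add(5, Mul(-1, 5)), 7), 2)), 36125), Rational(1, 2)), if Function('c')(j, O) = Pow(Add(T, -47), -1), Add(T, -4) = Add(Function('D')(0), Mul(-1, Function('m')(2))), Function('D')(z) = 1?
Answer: Mul(Rational(3, 22), Pow(1942721, Rational(1, 2))) ≈ 190.07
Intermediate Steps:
T = 3 (T = Add(4, Add(1, Mul(-1, 2))) = Add(4, Add(1, -2)) = Add(4, -1) = 3)
Function('c')(j, O) = Rational(-1, 44) (Function('c')(j, O) = Pow(Add(3, -47), -1) = Pow(-44, -1) = Rational(-1, 44))
Pow(Add(Function('c')(139, Pow(Add(Add(5, Mul(-1, 5)), 7), 2)), 36125), Rational(1, 2)) = Pow(Add(Rational(-1, 44), 36125), Rational(1, 2)) = Pow(Rational(1589499, 44), Rational(1, 2)) = Mul(Rational(3, 22), Pow(1942721, Rational(1, 2)))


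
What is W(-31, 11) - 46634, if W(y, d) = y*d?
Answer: -46975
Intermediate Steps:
W(y, d) = d*y
W(-31, 11) - 46634 = 11*(-31) - 46634 = -341 - 46634 = -46975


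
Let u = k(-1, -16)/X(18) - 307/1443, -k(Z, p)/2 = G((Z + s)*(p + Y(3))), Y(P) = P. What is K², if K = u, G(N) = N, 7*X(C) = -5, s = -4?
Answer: 68811257761/2082249 ≈ 33047.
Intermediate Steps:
X(C) = -5/7 (X(C) = (⅐)*(-5) = -5/7)
k(Z, p) = -2*(-4 + Z)*(3 + p) (k(Z, p) = -2*(Z - 4)*(p + 3) = -2*(-4 + Z)*(3 + p))
u = 262319/1443 (u = (24 - 6*(-1) + 8*(-16) - 2*(-1)*(-16))/(-5/7) - 307/1443 = (24 + 6 - 128 - 32)*(-7/5) - 307*1/1443 = -130*(-7/5) - 307/1443 = 182 - 307/1443 = 262319/1443 ≈ 181.79)
K = 262319/1443 ≈ 181.79
K² = (262319/1443)² = 68811257761/2082249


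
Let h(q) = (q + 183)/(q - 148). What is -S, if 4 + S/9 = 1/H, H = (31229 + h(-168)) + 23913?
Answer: 627292008/17424857 ≈ 36.000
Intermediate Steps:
h(q) = (183 + q)/(-148 + q)
H = 17424857/316 (H = (31229 + (183 - 168)/(-148 - 168)) + 23913 = (31229 + 15/(-316)) + 23913 = (31229 - 1/316*15) + 23913 = (31229 - 15/316) + 23913 = 9868349/316 + 23913 = 17424857/316 ≈ 55142.)
S = -627292008/17424857 (S = -36 + 9/(17424857/316) = -36 + 9*(316/17424857) = -36 + 2844/17424857 = -627292008/17424857 ≈ -36.000)
-S = -1*(-627292008/17424857) = 627292008/17424857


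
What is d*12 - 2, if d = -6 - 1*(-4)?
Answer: -26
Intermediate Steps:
d = -2 (d = -6 + 4 = -2)
d*12 - 2 = -2*12 - 2 = -24 - 2 = -26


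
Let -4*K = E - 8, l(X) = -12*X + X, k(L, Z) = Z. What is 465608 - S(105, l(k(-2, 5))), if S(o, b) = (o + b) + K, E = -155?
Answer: 1862069/4 ≈ 4.6552e+5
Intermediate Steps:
l(X) = -11*X
K = 163/4 (K = -(-155 - 8)/4 = -¼*(-163) = 163/4 ≈ 40.750)
S(o, b) = 163/4 + b + o (S(o, b) = (o + b) + 163/4 = (b + o) + 163/4 = 163/4 + b + o)
465608 - S(105, l(k(-2, 5))) = 465608 - (163/4 - 11*5 + 105) = 465608 - (163/4 - 55 + 105) = 465608 - 1*363/4 = 465608 - 363/4 = 1862069/4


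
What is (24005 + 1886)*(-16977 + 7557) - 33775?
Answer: -243926995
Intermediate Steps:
(24005 + 1886)*(-16977 + 7557) - 33775 = 25891*(-9420) - 33775 = -243893220 - 33775 = -243926995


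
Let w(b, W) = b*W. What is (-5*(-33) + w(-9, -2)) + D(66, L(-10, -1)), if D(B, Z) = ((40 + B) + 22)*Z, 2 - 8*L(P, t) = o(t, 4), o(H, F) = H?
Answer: 231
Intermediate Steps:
w(b, W) = W*b
L(P, t) = 1/4 - t/8
D(B, Z) = Z*(62 + B) (D(B, Z) = (62 + B)*Z = Z*(62 + B))
(-5*(-33) + w(-9, -2)) + D(66, L(-10, -1)) = (-5*(-33) - 2*(-9)) + (1/4 - 1/8*(-1))*(62 + 66) = (165 + 18) + (1/4 + 1/8)*128 = 183 + (3/8)*128 = 183 + 48 = 231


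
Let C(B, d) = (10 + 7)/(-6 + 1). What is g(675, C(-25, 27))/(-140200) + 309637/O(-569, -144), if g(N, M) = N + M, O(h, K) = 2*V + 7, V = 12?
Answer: 108527716451/10865500 ≈ 9988.3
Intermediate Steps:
O(h, K) = 31 (O(h, K) = 2*12 + 7 = 24 + 7 = 31)
C(B, d) = -17/5 (C(B, d) = 17/(-5) = 17*(-⅕) = -17/5)
g(N, M) = M + N
g(675, C(-25, 27))/(-140200) + 309637/O(-569, -144) = (-17/5 + 675)/(-140200) + 309637/31 = (3358/5)*(-1/140200) + 309637*(1/31) = -1679/350500 + 309637/31 = 108527716451/10865500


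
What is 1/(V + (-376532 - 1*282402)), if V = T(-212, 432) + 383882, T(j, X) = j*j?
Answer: -1/230108 ≈ -4.3458e-6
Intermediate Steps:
T(j, X) = j²
V = 428826 (V = (-212)² + 383882 = 44944 + 383882 = 428826)
1/(V + (-376532 - 1*282402)) = 1/(428826 + (-376532 - 1*282402)) = 1/(428826 + (-376532 - 282402)) = 1/(428826 - 658934) = 1/(-230108) = -1/230108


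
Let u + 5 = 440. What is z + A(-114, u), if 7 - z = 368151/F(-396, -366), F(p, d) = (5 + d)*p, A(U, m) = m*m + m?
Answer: 9037889167/47652 ≈ 1.8966e+5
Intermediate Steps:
u = 435 (u = -5 + 440 = 435)
A(U, m) = m + m² (A(U, m) = m² + m = m + m²)
F(p, d) = p*(5 + d)
z = 210847/47652 (z = 7 - 368151/((-396*(5 - 366))) = 7 - 368151/((-396*(-361))) = 7 - 368151/142956 = 7 - 1*122717/47652 = 7 - 122717/47652 = 210847/47652 ≈ 4.4247)
z + A(-114, u) = 210847/47652 + 435*(1 + 435) = 210847/47652 + 435*436 = 210847/47652 + 189660 = 9037889167/47652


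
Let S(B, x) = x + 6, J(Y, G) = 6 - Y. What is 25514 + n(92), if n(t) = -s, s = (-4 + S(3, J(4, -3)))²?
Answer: 25498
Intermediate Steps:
S(B, x) = 6 + x
s = 16 (s = (-4 + (6 + (6 - 1*4)))² = (-4 + (6 + (6 - 4)))² = (-4 + (6 + 2))² = (-4 + 8)² = 4² = 16)
n(t) = -16 (n(t) = -1*16 = -16)
25514 + n(92) = 25514 - 16 = 25498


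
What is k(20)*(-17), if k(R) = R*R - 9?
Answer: -6647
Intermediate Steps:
k(R) = -9 + R**2 (k(R) = R**2 - 9 = -9 + R**2)
k(20)*(-17) = (-9 + 20**2)*(-17) = (-9 + 400)*(-17) = 391*(-17) = -6647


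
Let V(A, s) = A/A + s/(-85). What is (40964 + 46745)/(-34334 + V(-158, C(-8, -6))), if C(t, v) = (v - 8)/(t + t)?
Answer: -59642120/23346447 ≈ -2.5547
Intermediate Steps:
C(t, v) = (-8 + v)/(2*t) (C(t, v) = (-8 + v)/((2*t)) = (-8 + v)*(1/(2*t)) = (-8 + v)/(2*t))
V(A, s) = 1 - s/85 (V(A, s) = 1 + s*(-1/85) = 1 - s/85)
(40964 + 46745)/(-34334 + V(-158, C(-8, -6))) = (40964 + 46745)/(-34334 + (1 - (-8 - 6)/(170*(-8)))) = 87709/(-34334 + (1 - (-1)*(-14)/(170*8))) = 87709/(-34334 + (1 - 1/85*7/8)) = 87709/(-34334 + (1 - 7/680)) = 87709/(-34334 + 673/680) = 87709/(-23346447/680) = 87709*(-680/23346447) = -59642120/23346447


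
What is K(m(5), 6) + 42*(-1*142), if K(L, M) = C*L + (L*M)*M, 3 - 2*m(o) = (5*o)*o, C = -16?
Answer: -7184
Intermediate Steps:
m(o) = 3/2 - 5*o²/2 (m(o) = 3/2 - 5*o*o/2 = 3/2 - 5*o²/2)
K(L, M) = -16*L + L*M² (K(L, M) = -16*L + (L*M)*M = -16*L + L*M²)
K(m(5), 6) + 42*(-1*142) = (3/2 - 5/2*5²)*(-16 + 6²) + 42*(-1*142) = (3/2 - 5/2*25)*(-16 + 36) + 42*(-142) = (3/2 - 125/2)*20 - 5964 = -61*20 - 5964 = -1220 - 5964 = -7184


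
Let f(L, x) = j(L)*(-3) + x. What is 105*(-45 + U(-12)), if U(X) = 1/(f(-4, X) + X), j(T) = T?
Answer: -18935/4 ≈ -4733.8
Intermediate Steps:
f(L, x) = x - 3*L (f(L, x) = L*(-3) + x = -3*L + x = x - 3*L)
U(X) = 1/(12 + 2*X) (U(X) = 1/((X - 3*(-4)) + X) = 1/((X + 12) + X) = 1/((12 + X) + X) = 1/(12 + 2*X))
105*(-45 + U(-12)) = 105*(-45 + 1/(2*(6 - 12))) = 105*(-45 + (½)/(-6)) = 105*(-45 + (½)*(-⅙)) = 105*(-45 - 1/12) = 105*(-541/12) = -18935/4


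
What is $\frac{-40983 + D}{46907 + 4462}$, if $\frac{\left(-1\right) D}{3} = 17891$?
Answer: $- \frac{31552}{17123} \approx -1.8427$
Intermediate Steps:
$D = -53673$ ($D = \left(-3\right) 17891 = -53673$)
$\frac{-40983 + D}{46907 + 4462} = \frac{-40983 - 53673}{46907 + 4462} = - \frac{94656}{51369} = \left(-94656\right) \frac{1}{51369} = - \frac{31552}{17123}$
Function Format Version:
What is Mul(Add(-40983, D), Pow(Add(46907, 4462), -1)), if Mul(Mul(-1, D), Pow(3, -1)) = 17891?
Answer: Rational(-31552, 17123) ≈ -1.8427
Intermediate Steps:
D = -53673 (D = Mul(-3, 17891) = -53673)
Mul(Add(-40983, D), Pow(Add(46907, 4462), -1)) = Mul(Add(-40983, -53673), Pow(Add(46907, 4462), -1)) = Mul(-94656, Pow(51369, -1)) = Mul(-94656, Rational(1, 51369)) = Rational(-31552, 17123)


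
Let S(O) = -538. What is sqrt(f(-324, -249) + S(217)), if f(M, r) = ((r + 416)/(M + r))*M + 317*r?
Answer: 5*I*sqrt(115829467)/191 ≈ 281.74*I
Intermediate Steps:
f(M, r) = 317*r + M*(416 + r)/(M + r) (f(M, r) = ((416 + r)/(M + r))*M + 317*r = M*(416 + r)/(M + r) + 317*r = 317*r + M*(416 + r)/(M + r))
sqrt(f(-324, -249) + S(217)) = sqrt((317*(-249)**2 + 416*(-324) + 318*(-324)*(-249))/(-324 - 249) - 538) = sqrt((317*62001 - 134784 + 25654968)/(-573) - 538) = sqrt(-(19654317 - 134784 + 25654968)/573 - 538) = sqrt(-1/573*45174501 - 538) = sqrt(-15058167/191 - 538) = sqrt(-15160925/191) = 5*I*sqrt(115829467)/191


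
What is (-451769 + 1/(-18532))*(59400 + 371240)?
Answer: -901349233514940/4633 ≈ -1.9455e+11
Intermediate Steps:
(-451769 + 1/(-18532))*(59400 + 371240) = (-451769 - 1/18532)*430640 = -8372183109/18532*430640 = -901349233514940/4633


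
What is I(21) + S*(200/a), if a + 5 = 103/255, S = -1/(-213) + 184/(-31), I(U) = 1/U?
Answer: 3495764143/13542753 ≈ 258.13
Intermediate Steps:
S = -39161/6603 (S = -1*(-1/213) + 184*(-1/31) = 1/213 - 184/31 = -39161/6603 ≈ -5.9308)
a = -1172/255 (a = -5 + 103/255 = -1172/255 ≈ -4.5961)
I(21) + S*(200/a) = 1/21 - 7832200/(6603*(-1172/255)) = 1/21 - 7832200*(-255)/(6603*1172) = 1/21 - 39161/6603*(-12750/293) = 1/21 + 166434250/644893 = 3495764143/13542753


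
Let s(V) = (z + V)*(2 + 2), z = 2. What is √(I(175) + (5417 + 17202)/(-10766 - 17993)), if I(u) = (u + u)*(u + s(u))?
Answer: √255608448533229/28759 ≈ 555.92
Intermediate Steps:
s(V) = 8 + 4*V (s(V) = (2 + V)*(2 + 2) = (2 + V)*4 = 8 + 4*V)
I(u) = 2*u*(8 + 5*u) (I(u) = (u + u)*(u + (8 + 4*u)) = (2*u)*(8 + 5*u) = 2*u*(8 + 5*u))
√(I(175) + (5417 + 17202)/(-10766 - 17993)) = √(2*175*(8 + 5*175) + (5417 + 17202)/(-10766 - 17993)) = √(2*175*(8 + 875) + 22619/(-28759)) = √(2*175*883 + 22619*(-1/28759)) = √(309050 - 22619/28759) = √(8887946331/28759) = √255608448533229/28759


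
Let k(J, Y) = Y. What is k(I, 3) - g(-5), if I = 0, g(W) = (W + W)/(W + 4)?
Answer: -7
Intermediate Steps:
g(W) = 2*W/(4 + W) (g(W) = (2*W)/(4 + W) = 2*W/(4 + W))
k(I, 3) - g(-5) = 3 - 2*(-5)/(4 - 5) = 3 - 2*(-5)/(-1) = 3 - 2*(-5)*(-1) = 3 - 1*10 = 3 - 10 = -7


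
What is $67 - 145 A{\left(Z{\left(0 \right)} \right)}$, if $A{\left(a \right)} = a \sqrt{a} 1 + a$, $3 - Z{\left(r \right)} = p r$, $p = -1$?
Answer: $-368 - 435 \sqrt{3} \approx -1121.4$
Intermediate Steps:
$Z{\left(r \right)} = 3 + r$ ($Z{\left(r \right)} = 3 - - r = 3 + r$)
$A{\left(a \right)} = a + a^{\frac{3}{2}}$ ($A{\left(a \right)} = a^{\frac{3}{2}} \cdot 1 + a = a^{\frac{3}{2}} + a = a + a^{\frac{3}{2}}$)
$67 - 145 A{\left(Z{\left(0 \right)} \right)} = 67 - 145 \left(\left(3 + 0\right) + \left(3 + 0\right)^{\frac{3}{2}}\right) = 67 - 145 \left(3 + 3^{\frac{3}{2}}\right) = 67 - 145 \left(3 + 3 \sqrt{3}\right) = 67 - \left(435 + 435 \sqrt{3}\right) = -368 - 435 \sqrt{3}$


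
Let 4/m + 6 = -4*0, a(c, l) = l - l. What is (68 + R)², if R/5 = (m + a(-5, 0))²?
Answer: 399424/81 ≈ 4931.2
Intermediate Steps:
a(c, l) = 0
m = -⅔ (m = 4/(-6 - 4*0) = 4/(-6 + 0) = 4/(-6) = 4*(-⅙) = -⅔ ≈ -0.66667)
R = 20/9 (R = 5*(-⅔ + 0)² = 5*(-⅔)² = 5*(4/9) = 20/9 ≈ 2.2222)
(68 + R)² = (68 + 20/9)² = (632/9)² = 399424/81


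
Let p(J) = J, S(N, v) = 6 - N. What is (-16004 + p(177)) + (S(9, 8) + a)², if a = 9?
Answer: -15791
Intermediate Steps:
(-16004 + p(177)) + (S(9, 8) + a)² = (-16004 + 177) + ((6 - 1*9) + 9)² = -15827 + ((6 - 9) + 9)² = -15827 + (-3 + 9)² = -15827 + 6² = -15827 + 36 = -15791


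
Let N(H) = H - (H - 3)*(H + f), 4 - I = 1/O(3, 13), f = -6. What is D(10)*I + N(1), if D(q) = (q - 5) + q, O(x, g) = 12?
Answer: 199/4 ≈ 49.750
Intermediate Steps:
I = 47/12 (I = 4 - 1/12 = 47/12 ≈ 3.9167)
D(q) = -5 + 2*q (D(q) = (-5 + q) + q = -5 + 2*q)
N(H) = H - (-6 + H)*(-3 + H) (N(H) = H - (H - 3)*(H - 6) = H - (-3 + H)*(-6 + H) = H - (-6 + H)*(-3 + H))
D(10)*I + N(1) = (-5 + 2*10)*(47/12) + (-18 - 1*1**2 + 10*1) = (-5 + 20)*(47/12) + (-18 - 1*1 + 10) = 15*(47/12) + (-18 - 1 + 10) = 235/4 - 9 = 199/4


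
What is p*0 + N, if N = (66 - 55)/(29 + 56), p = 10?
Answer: 11/85 ≈ 0.12941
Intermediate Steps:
N = 11/85 ≈ 0.12941
p*0 + N = 10*0 + 11/85 = 0 + 11/85 = 11/85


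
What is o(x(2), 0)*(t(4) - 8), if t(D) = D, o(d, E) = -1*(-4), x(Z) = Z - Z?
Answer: -16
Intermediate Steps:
x(Z) = 0
o(d, E) = 4
o(x(2), 0)*(t(4) - 8) = 4*(4 - 8) = 4*(-4) = -16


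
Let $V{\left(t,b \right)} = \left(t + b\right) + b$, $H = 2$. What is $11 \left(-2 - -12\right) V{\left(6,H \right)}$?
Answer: $1100$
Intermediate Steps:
$V{\left(t,b \right)} = t + 2 b$ ($V{\left(t,b \right)} = \left(b + t\right) + b = t + 2 b$)
$11 \left(-2 - -12\right) V{\left(6,H \right)} = 11 \left(-2 - -12\right) \left(6 + 2 \cdot 2\right) = 11 \left(-2 + 12\right) \left(6 + 4\right) = 11 \cdot 10 \cdot 10 = 110 \cdot 10 = 1100$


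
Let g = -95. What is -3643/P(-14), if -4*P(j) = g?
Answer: -14572/95 ≈ -153.39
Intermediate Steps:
P(j) = 95/4 (P(j) = -1/4*(-95) = 95/4)
-3643/P(-14) = -3643/95/4 = -3643*4/95 = -14572/95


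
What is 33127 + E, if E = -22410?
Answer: 10717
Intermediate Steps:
33127 + E = 33127 - 22410 = 10717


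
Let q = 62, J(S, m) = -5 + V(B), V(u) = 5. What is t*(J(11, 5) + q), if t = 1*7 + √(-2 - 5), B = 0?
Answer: 434 + 62*I*√7 ≈ 434.0 + 164.04*I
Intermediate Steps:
J(S, m) = 0 (J(S, m) = -5 + 5 = 0)
t = 7 + I*√7 (t = 7 + √(-7) = 7 + I*√7 ≈ 7.0 + 2.6458*I)
t*(J(11, 5) + q) = (7 + I*√7)*(0 + 62) = (7 + I*√7)*62 = 434 + 62*I*√7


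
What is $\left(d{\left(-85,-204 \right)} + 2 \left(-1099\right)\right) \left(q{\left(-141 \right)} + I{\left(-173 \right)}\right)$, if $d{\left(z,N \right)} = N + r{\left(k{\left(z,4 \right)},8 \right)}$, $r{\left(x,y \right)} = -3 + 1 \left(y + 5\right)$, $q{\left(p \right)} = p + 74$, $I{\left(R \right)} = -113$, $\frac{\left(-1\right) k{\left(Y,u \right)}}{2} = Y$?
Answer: $430560$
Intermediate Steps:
$k{\left(Y,u \right)} = - 2 Y$
$q{\left(p \right)} = 74 + p$
$r{\left(x,y \right)} = 2 + y$ ($r{\left(x,y \right)} = -3 + 1 \left(5 + y\right) = -3 + \left(5 + y\right) = 2 + y$)
$d{\left(z,N \right)} = 10 + N$ ($d{\left(z,N \right)} = N + \left(2 + 8\right) = N + 10 = 10 + N$)
$\left(d{\left(-85,-204 \right)} + 2 \left(-1099\right)\right) \left(q{\left(-141 \right)} + I{\left(-173 \right)}\right) = \left(\left(10 - 204\right) + 2 \left(-1099\right)\right) \left(\left(74 - 141\right) - 113\right) = \left(-194 - 2198\right) \left(-67 - 113\right) = \left(-2392\right) \left(-180\right) = 430560$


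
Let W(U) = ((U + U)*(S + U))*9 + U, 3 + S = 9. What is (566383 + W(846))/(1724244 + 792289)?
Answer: 13541485/2516533 ≈ 5.3810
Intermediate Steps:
S = 6 (S = -3 + 9 = 6)
W(U) = U + 18*U*(6 + U) (W(U) = ((U + U)*(6 + U))*9 + U = ((2*U)*(6 + U))*9 + U = (2*U*(6 + U))*9 + U = 18*U*(6 + U) + U = U + 18*U*(6 + U))
(566383 + W(846))/(1724244 + 792289) = (566383 + 846*(109 + 18*846))/(1724244 + 792289) = (566383 + 846*(109 + 15228))/2516533 = (566383 + 846*15337)*(1/2516533) = (566383 + 12975102)*(1/2516533) = 13541485*(1/2516533) = 13541485/2516533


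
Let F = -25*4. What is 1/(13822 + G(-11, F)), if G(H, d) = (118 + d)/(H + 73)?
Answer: 31/428491 ≈ 7.2347e-5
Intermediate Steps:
F = -100
G(H, d) = (118 + d)/(73 + H)
1/(13822 + G(-11, F)) = 1/(13822 + (118 - 100)/(73 - 11)) = 1/(13822 + 18/62) = 1/(13822 + (1/62)*18) = 1/(13822 + 9/31) = 1/(428491/31) = 31/428491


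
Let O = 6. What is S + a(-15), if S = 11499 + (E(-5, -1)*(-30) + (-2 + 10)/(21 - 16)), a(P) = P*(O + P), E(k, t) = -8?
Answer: 59378/5 ≈ 11876.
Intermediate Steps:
a(P) = P*(6 + P)
S = 58703/5 (S = 11499 + (-8*(-30) + (-2 + 10)/(21 - 16)) = 11499 + (240 + 8/5) = 11499 + 1208/5 = 58703/5 ≈ 11741.)
S + a(-15) = 58703/5 - 15*(6 - 15) = 58703/5 - 15*(-9) = 58703/5 + 135 = 59378/5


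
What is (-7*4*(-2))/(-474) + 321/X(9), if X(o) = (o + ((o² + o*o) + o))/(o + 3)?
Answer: 25219/1185 ≈ 21.282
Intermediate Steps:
X(o) = (2*o + 2*o²)/(3 + o) (X(o) = (o + ((o² + o²) + o))/(3 + o) = (o + (2*o² + o))/(3 + o) = (o + (o + 2*o²))/(3 + o) = (2*o + 2*o²)/(3 + o))
(-7*4*(-2))/(-474) + 321/X(9) = (-7*4*(-2))/(-474) + 321/((2*9*(1 + 9)/(3 + 9))) = -28*(-2)*(-1/474) + 321/((2*9*10/12)) = 56*(-1/474) + 321/((2*9*(1/12)*10)) = -28/237 + 321/15 = -28/237 + 321*(1/15) = -28/237 + 107/5 = 25219/1185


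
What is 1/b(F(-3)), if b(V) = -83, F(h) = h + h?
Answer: -1/83 ≈ -0.012048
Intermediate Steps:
F(h) = 2*h
1/b(F(-3)) = 1/(-83) = -1/83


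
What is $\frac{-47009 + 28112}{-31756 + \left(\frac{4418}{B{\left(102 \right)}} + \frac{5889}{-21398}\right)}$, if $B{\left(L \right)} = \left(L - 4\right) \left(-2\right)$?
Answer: $\frac{254019773}{427181438} \approx 0.59464$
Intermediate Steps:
$B{\left(L \right)} = 8 - 2 L$ ($B{\left(L \right)} = \left(-4 + L\right) \left(-2\right) = 8 - 2 L$)
$\frac{-47009 + 28112}{-31756 + \left(\frac{4418}{B{\left(102 \right)}} + \frac{5889}{-21398}\right)} = \frac{-47009 + 28112}{-31756 + \left(\frac{4418}{8 - 204} + \frac{5889}{-21398}\right)} = - \frac{18897}{-31756 + \left(\frac{4418}{8 - 204} + 5889 \left(- \frac{1}{21398}\right)\right)} = - \frac{18897}{-31756 + \left(\frac{4418}{-196} - \frac{453}{1646}\right)} = - \frac{18897}{-31756 + \left(4418 \left(- \frac{1}{196}\right) - \frac{453}{1646}\right)} = - \frac{18897}{-31756 - \frac{920102}{40327}} = - \frac{18897}{- \frac{1281544314}{40327}} = \left(-18897\right) \left(- \frac{40327}{1281544314}\right) = \frac{254019773}{427181438}$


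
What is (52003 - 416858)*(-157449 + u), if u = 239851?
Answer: -30064781710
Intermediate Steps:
(52003 - 416858)*(-157449 + u) = (52003 - 416858)*(-157449 + 239851) = -364855*82402 = -30064781710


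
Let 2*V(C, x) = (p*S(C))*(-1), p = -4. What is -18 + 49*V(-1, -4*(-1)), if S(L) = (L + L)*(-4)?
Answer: 766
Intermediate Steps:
S(L) = -8*L (S(L) = (2*L)*(-4) = -8*L)
V(C, x) = -16*C (V(C, x) = (-(-32)*C*(-1))/2 = ((32*C)*(-1))/2 = (-32*C)/2 = -16*C)
-18 + 49*V(-1, -4*(-1)) = -18 + 49*(-16*(-1)) = -18 + 49*16 = -18 + 784 = 766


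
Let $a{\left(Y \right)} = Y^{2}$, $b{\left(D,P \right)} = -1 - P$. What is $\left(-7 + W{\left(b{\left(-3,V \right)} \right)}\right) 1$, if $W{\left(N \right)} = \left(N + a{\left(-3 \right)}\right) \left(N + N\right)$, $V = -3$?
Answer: $37$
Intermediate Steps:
$W{\left(N \right)} = 2 N \left(9 + N\right)$ ($W{\left(N \right)} = \left(N + \left(-3\right)^{2}\right) \left(N + N\right) = \left(N + 9\right) 2 N = \left(9 + N\right) 2 N = 2 N \left(9 + N\right)$)
$\left(-7 + W{\left(b{\left(-3,V \right)} \right)}\right) 1 = \left(-7 + 2 \left(-1 - -3\right) \left(9 - -2\right)\right) 1 = \left(-7 + 2 \left(-1 + 3\right) \left(9 + \left(-1 + 3\right)\right)\right) 1 = \left(-7 + 2 \cdot 2 \left(9 + 2\right)\right) 1 = \left(-7 + 2 \cdot 2 \cdot 11\right) 1 = \left(-7 + 44\right) 1 = 37 \cdot 1 = 37$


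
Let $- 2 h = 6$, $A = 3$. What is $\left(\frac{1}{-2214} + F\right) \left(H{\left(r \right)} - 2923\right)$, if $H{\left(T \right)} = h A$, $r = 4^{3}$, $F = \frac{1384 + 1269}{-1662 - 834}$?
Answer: $\frac{717880409}{230256} \approx 3117.8$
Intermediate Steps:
$h = -3$ ($h = \left(- \frac{1}{2}\right) 6 = -3$)
$F = - \frac{2653}{2496}$ ($F = \frac{2653}{-2496} = 2653 \left(- \frac{1}{2496}\right) = - \frac{2653}{2496} \approx -1.0629$)
$r = 64$
$H{\left(T \right)} = -9$ ($H{\left(T \right)} = \left(-3\right) 3 = -9$)
$\left(\frac{1}{-2214} + F\right) \left(H{\left(r \right)} - 2923\right) = \left(\frac{1}{-2214} - \frac{2653}{2496}\right) \left(-9 - 2923\right) = \left(- \frac{1}{2214} - \frac{2653}{2496}\right) \left(-2932\right) = \left(- \frac{979373}{921024}\right) \left(-2932\right) = \frac{717880409}{230256}$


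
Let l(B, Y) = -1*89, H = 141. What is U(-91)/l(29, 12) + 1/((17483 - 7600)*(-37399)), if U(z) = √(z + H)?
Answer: -1/369614317 - 5*√2/89 ≈ -0.079450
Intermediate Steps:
U(z) = √(141 + z) (U(z) = √(z + 141) = √(141 + z))
l(B, Y) = -89
U(-91)/l(29, 12) + 1/((17483 - 7600)*(-37399)) = √(141 - 91)/(-89) + 1/((17483 - 7600)*(-37399)) = √50*(-1/89) - 1/37399/9883 = (5*√2)*(-1/89) + (1/9883)*(-1/37399) = -5*√2/89 - 1/369614317 = -1/369614317 - 5*√2/89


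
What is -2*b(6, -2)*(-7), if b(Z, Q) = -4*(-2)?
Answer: 112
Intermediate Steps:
b(Z, Q) = 8
-2*b(6, -2)*(-7) = -2*8*(-7) = -16*(-7) = 112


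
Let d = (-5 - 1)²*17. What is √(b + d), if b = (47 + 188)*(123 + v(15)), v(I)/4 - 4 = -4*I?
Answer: I*√23123 ≈ 152.06*I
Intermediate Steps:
v(I) = 16 - 16*I (v(I) = 16 + 4*(-4*I) = 16 - 16*I)
b = -23735 (b = (47 + 188)*(123 + (16 - 16*15)) = 235*(123 + (16 - 240)) = 235*(123 - 224) = 235*(-101) = -23735)
d = 612 (d = (-6)²*17 = 36*17 = 612)
√(b + d) = √(-23735 + 612) = √(-23123) = I*√23123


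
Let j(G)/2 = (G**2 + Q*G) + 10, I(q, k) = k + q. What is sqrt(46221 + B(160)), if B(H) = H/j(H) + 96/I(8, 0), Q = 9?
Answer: sqrt(338288038465)/2705 ≈ 215.02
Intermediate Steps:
j(G) = 20 + 2*G**2 + 18*G (j(G) = 2*((G**2 + 9*G) + 10) = 2*(10 + G**2 + 9*G) = 20 + 2*G**2 + 18*G)
B(H) = 12 + H/(20 + 2*H**2 + 18*H) (B(H) = H/(20 + 2*H**2 + 18*H) + 96/(0 + 8) = H/(20 + 2*H**2 + 18*H) + 96/8 = H/(20 + 2*H**2 + 18*H) + 96*(1/8) = H/(20 + 2*H**2 + 18*H) + 12 = 12 + H/(20 + 2*H**2 + 18*H))
sqrt(46221 + B(160)) = sqrt(46221 + (240 + 24*160**2 + 217*160)/(2*(10 + 160**2 + 9*160))) = sqrt(46221 + (240 + 24*25600 + 34720)/(2*(10 + 25600 + 1440))) = sqrt(46221 + (1/2)*(240 + 614400 + 34720)/27050) = sqrt(46221 + (1/2)*(1/27050)*649360) = sqrt(46221 + 32468/2705) = sqrt(125060273/2705) = sqrt(338288038465)/2705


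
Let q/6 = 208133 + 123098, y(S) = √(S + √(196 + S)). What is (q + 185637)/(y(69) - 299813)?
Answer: -2173023/(299813 - √(69 + √265)) ≈ -7.2482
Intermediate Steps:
q = 1987386 (q = 6*(208133 + 123098) = 6*331231 = 1987386)
(q + 185637)/(y(69) - 299813) = (1987386 + 185637)/(√(69 + √(196 + 69)) - 299813) = 2173023/(√(69 + √265) - 299813) = 2173023/(-299813 + √(69 + √265))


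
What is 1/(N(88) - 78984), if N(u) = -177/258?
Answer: -86/6792683 ≈ -1.2661e-5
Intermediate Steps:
N(u) = -59/86 (N(u) = -177*1/258 = -59/86)
1/(N(88) - 78984) = 1/(-59/86 - 78984) = 1/(-6792683/86) = -86/6792683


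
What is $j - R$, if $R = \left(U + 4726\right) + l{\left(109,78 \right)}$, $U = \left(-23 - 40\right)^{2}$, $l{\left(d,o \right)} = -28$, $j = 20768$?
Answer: $12101$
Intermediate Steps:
$U = 3969$ ($U = \left(-63\right)^{2} = 3969$)
$R = 8667$ ($R = \left(3969 + 4726\right) - 28 = 8695 - 28 = 8667$)
$j - R = 20768 - 8667 = 12101$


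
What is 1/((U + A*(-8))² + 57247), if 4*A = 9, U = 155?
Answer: 1/76016 ≈ 1.3155e-5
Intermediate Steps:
A = 9/4 (A = (¼)*9 = 9/4 ≈ 2.2500)
1/((U + A*(-8))² + 57247) = 1/((155 + (9/4)*(-8))² + 57247) = 1/((155 - 18)² + 57247) = 1/(137² + 57247) = 1/(18769 + 57247) = 1/76016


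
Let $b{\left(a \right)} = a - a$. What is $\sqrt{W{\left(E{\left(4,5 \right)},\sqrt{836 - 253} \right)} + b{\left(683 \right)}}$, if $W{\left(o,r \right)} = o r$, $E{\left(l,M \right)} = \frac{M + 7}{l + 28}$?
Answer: $\frac{\sqrt{6} \sqrt[4]{583}}{4} \approx 3.0091$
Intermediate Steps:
$E{\left(l,M \right)} = \frac{7 + M}{28 + l}$
$b{\left(a \right)} = 0$
$\sqrt{W{\left(E{\left(4,5 \right)},\sqrt{836 - 253} \right)} + b{\left(683 \right)}} = \sqrt{\frac{7 + 5}{28 + 4} \sqrt{836 - 253} + 0} = \sqrt{\frac{1}{32} \cdot 12 \sqrt{836 - 253} + 0} = \sqrt{\frac{3 \sqrt{583}}{8} + 0} = \sqrt{\frac{3 \sqrt{583}}{8}} = \frac{\sqrt{6} \cdot 2 \sqrt[4]{583}}{8}$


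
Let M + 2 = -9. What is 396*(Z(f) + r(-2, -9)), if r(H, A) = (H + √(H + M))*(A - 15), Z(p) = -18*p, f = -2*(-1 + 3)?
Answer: 47520 - 9504*I*√13 ≈ 47520.0 - 34267.0*I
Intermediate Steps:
M = -11 (M = -2 - 9 = -11)
f = -4 (f = -2*2 = -4)
r(H, A) = (-15 + A)*(H + √(-11 + H)) (r(H, A) = (H + √(H - 11))*(A - 15) = (H + √(-11 + H))*(-15 + A) = (-15 + A)*(H + √(-11 + H)))
396*(Z(f) + r(-2, -9)) = 396*(-18*(-4) + (-15*(-2) - 15*√(-11 - 2) - 9*(-2) - 9*√(-11 - 2))) = 396*(72 + (30 - 15*I*√13 + 18 - 9*I*√13)) = 396*(72 + (48 - 24*I*√13)) = 396*(120 - 24*I*√13) = 47520 - 9504*I*√13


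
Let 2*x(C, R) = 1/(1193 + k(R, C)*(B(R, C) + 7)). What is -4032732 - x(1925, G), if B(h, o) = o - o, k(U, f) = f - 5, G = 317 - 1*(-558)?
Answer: -118021934713/29266 ≈ -4.0327e+6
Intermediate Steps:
G = 875 (G = 317 + 558 = 875)
k(U, f) = -5 + f
B(h, o) = 0
x(C, R) = 1/(2*(1158 + 7*C)) (x(C, R) = 1/(2*(1193 + (-5 + C)*(0 + 7))) = 1/(2*(1193 + (-5 + C)*7)) = 1/(2*(1193 + (-35 + 7*C))) = 1/(2*(1158 + 7*C)))
-4032732 - x(1925, G) = -4032732 - 1/(2*(1158 + 7*1925)) = -4032732 - 1/(2*(1158 + 13475)) = -4032732 - 1/(2*14633) = -4032732 - 1*1/29266 = -4032732 - 1/29266 = -118021934713/29266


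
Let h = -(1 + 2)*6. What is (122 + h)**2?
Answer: 10816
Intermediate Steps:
h = -18 (h = -3*6 = -1*18 = -18)
(122 + h)**2 = (122 - 18)**2 = 104**2 = 10816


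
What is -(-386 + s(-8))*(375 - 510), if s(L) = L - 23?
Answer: -56295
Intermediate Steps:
s(L) = -23 + L
-(-386 + s(-8))*(375 - 510) = -(-386 + (-23 - 8))*(375 - 510) = -(-386 - 31)*(-135) = -(-417)*(-135) = -1*56295 = -56295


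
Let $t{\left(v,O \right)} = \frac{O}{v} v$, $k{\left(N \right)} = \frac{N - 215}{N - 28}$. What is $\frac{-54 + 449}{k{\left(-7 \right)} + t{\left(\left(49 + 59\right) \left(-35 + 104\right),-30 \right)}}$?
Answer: $- \frac{13825}{828} \approx -16.697$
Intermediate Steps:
$k{\left(N \right)} = \frac{-215 + N}{-28 + N}$
$t{\left(v,O \right)} = O$
$\frac{-54 + 449}{k{\left(-7 \right)} + t{\left(\left(49 + 59\right) \left(-35 + 104\right),-30 \right)}} = \frac{-54 + 449}{\frac{-215 - 7}{-28 - 7} - 30} = \frac{395}{\frac{1}{-35} \left(-222\right) - 30} = \frac{395}{\left(- \frac{1}{35}\right) \left(-222\right) - 30} = \frac{395}{\frac{222}{35} - 30} = \frac{395}{- \frac{828}{35}} = 395 \left(- \frac{35}{828}\right) = - \frac{13825}{828}$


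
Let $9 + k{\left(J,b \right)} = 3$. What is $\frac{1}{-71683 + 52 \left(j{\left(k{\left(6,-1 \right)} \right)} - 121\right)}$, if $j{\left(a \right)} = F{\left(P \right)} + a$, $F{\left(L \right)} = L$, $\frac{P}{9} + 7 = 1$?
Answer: $- \frac{1}{81095} \approx -1.2331 \cdot 10^{-5}$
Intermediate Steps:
$P = -54$ ($P = -63 + 9 \cdot 1 = -63 + 9 = -54$)
$k{\left(J,b \right)} = -6$ ($k{\left(J,b \right)} = -9 + 3 = -6$)
$j{\left(a \right)} = -54 + a$
$\frac{1}{-71683 + 52 \left(j{\left(k{\left(6,-1 \right)} \right)} - 121\right)} = \frac{1}{-71683 + 52 \left(\left(-54 - 6\right) - 121\right)} = \frac{1}{-71683 + 52 \left(-60 - 121\right)} = \frac{1}{-71683 + 52 \left(-181\right)} = \frac{1}{-71683 - 9412} = \frac{1}{-81095} = - \frac{1}{81095}$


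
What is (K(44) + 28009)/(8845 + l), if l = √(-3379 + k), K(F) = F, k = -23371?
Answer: 16541919/5217385 - 9351*I*√1070/5217385 ≈ 3.1705 - 0.058627*I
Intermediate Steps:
l = 5*I*√1070 (l = √(-3379 - 23371) = √(-26750) = 5*I*√1070 ≈ 163.55*I)
(K(44) + 28009)/(8845 + l) = (44 + 28009)/(8845 + 5*I*√1070) = 28053/(8845 + 5*I*√1070)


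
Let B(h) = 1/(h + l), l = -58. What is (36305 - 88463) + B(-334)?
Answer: -20445937/392 ≈ -52158.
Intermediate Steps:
B(h) = 1/(-58 + h) (B(h) = 1/(h - 58) = 1/(-58 + h))
(36305 - 88463) + B(-334) = (36305 - 88463) + 1/(-58 - 334) = -52158 + 1/(-392) = -52158 - 1/392 = -20445937/392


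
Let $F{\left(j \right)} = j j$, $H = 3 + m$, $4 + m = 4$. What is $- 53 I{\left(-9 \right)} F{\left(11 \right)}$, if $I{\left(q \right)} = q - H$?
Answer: $76956$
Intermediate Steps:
$m = 0$ ($m = -4 + 4 = 0$)
$H = 3$ ($H = 3 + 0 = 3$)
$F{\left(j \right)} = j^{2}$
$I{\left(q \right)} = -3 + q$ ($I{\left(q \right)} = q - 3 = -3 + q$)
$- 53 I{\left(-9 \right)} F{\left(11 \right)} = - 53 \left(-3 - 9\right) 11^{2} = \left(-53\right) \left(-12\right) 121 = 636 \cdot 121 = 76956$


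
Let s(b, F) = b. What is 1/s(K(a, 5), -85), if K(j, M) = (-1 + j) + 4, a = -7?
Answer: -¼ ≈ -0.25000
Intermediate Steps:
K(j, M) = 3 + j
1/s(K(a, 5), -85) = 1/(3 - 7) = 1/(-4) = -¼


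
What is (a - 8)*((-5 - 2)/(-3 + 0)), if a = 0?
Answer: -56/3 ≈ -18.667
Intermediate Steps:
(a - 8)*((-5 - 2)/(-3 + 0)) = (0 - 8)*((-5 - 2)/(-3 + 0)) = -(-56)/(-3) = -(-56)*(-1)/3 = -8*7/3 = -56/3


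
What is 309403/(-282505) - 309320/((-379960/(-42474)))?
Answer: -92792113641307/2683514995 ≈ -34579.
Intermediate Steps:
309403/(-282505) - 309320/((-379960/(-42474))) = 309403*(-1/282505) - 309320/((-379960*(-1/42474))) = -309403/282505 - 309320/189980/21237 = -309403/282505 - 309320*21237/189980 = -309403/282505 - 328451442/9499 = -92792113641307/2683514995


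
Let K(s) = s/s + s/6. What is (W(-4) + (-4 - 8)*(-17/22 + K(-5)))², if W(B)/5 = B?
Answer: 19600/121 ≈ 161.98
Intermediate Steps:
K(s) = 1 + s/6 (K(s) = 1 + s*(⅙) = 1 + s/6)
W(B) = 5*B
(W(-4) + (-4 - 8)*(-17/22 + K(-5)))² = (5*(-4) + (-4 - 8)*(-17/22 + (1 + (⅙)*(-5))))² = (-20 - 12*(-17*1/22 + (1 - ⅚)))² = (-20 - 12*(-17/22 + ⅙))² = (-20 - 12*(-20/33))² = (-20 + 80/11)² = (-140/11)² = 19600/121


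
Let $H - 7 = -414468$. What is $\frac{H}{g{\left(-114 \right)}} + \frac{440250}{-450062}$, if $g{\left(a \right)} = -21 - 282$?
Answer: $\frac{93199875416}{68184393} \approx 1366.9$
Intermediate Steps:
$H = -414461$ ($H = 7 - 414468 = -414461$)
$g{\left(a \right)} = -303$
$\frac{H}{g{\left(-114 \right)}} + \frac{440250}{-450062} = - \frac{414461}{-303} + \frac{440250}{-450062} = \left(-414461\right) \left(- \frac{1}{303}\right) + 440250 \left(- \frac{1}{450062}\right) = \frac{414461}{303} - \frac{220125}{225031} = \frac{93199875416}{68184393}$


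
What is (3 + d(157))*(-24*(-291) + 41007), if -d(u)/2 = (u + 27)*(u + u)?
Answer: -5545312059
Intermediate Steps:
d(u) = -4*u*(27 + u) (d(u) = -2*(u + 27)*(u + u) = -2*(27 + u)*2*u = -4*u*(27 + u))
(3 + d(157))*(-24*(-291) + 41007) = (3 - 4*157*(27 + 157))*(-24*(-291) + 41007) = (3 - 4*157*184)*(6984 + 41007) = (3 - 115552)*47991 = -115549*47991 = -5545312059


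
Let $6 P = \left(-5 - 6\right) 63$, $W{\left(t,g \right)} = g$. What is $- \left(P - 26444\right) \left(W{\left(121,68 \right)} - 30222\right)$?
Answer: $-800875163$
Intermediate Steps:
$P = - \frac{231}{2}$ ($P = \frac{\left(-5 - 6\right) 63}{6} = \frac{\left(-11\right) 63}{6} = \frac{1}{6} \left(-693\right) = - \frac{231}{2} \approx -115.5$)
$- \left(P - 26444\right) \left(W{\left(121,68 \right)} - 30222\right) = - \left(- \frac{231}{2} - 26444\right) \left(68 - 30222\right) = - \frac{\left(-53119\right) \left(-30154\right)}{2} = \left(-1\right) 800875163 = -800875163$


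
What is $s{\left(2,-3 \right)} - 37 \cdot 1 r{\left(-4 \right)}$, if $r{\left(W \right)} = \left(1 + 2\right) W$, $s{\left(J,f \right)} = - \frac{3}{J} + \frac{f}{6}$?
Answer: $442$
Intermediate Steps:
$s{\left(J,f \right)} = - \frac{3}{J} + \frac{f}{6}$ ($s{\left(J,f \right)} = - \frac{3}{J} + f \frac{1}{6} = - \frac{3}{J} + \frac{f}{6}$)
$r{\left(W \right)} = 3 W$
$s{\left(2,-3 \right)} - 37 \cdot 1 r{\left(-4 \right)} = \left(- \frac{3}{2} + \frac{1}{6} \left(-3\right)\right) - 37 \cdot 1 \cdot 3 \left(-4\right) = \left(\left(-3\right) \frac{1}{2} - \frac{1}{2}\right) - 37 \cdot 1 \left(-12\right) = \left(- \frac{3}{2} - \frac{1}{2}\right) - -444 = -2 + 444 = 442$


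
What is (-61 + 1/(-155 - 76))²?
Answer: 198584464/53361 ≈ 3721.5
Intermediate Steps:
(-61 + 1/(-155 - 76))² = (-61 + 1/(-231))² = (-61 - 1/231)² = (-14092/231)² = 198584464/53361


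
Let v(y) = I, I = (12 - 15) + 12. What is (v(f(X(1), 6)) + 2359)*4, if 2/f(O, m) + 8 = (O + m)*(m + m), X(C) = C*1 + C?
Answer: 9472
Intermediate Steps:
X(C) = 2*C (X(C) = C + C = 2*C)
f(O, m) = 2/(-8 + 2*m*(O + m)) (f(O, m) = 2/(-8 + (O + m)*(m + m)) = 2/(-8 + (O + m)*(2*m)) = 2/(-8 + 2*m*(O + m)))
I = 9 (I = -3 + 12 = 9)
v(y) = 9
(v(f(X(1), 6)) + 2359)*4 = (9 + 2359)*4 = 2368*4 = 9472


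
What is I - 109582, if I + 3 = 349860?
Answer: 240275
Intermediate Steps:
I = 349857 (I = -3 + 349860 = 349857)
I - 109582 = 349857 - 109582 = 240275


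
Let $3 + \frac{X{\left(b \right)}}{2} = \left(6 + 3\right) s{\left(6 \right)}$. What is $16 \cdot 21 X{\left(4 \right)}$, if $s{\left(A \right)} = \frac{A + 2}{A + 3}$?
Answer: $3360$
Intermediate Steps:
$s{\left(A \right)} = \frac{2 + A}{3 + A}$
$X{\left(b \right)} = 10$ ($X{\left(b \right)} = -6 + 2 \left(6 + 3\right) \frac{2 + 6}{3 + 6} = -6 + 2 \cdot 9 \cdot \frac{1}{9} \cdot 8 = -6 + 2 \cdot 9 \cdot \frac{8}{9} = -6 + 2 \cdot 8 = -6 + 16 = 10$)
$16 \cdot 21 X{\left(4 \right)} = 16 \cdot 21 \cdot 10 = 336 \cdot 10 = 3360$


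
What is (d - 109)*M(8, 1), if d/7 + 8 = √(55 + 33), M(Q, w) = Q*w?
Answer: -1320 + 112*√22 ≈ -794.67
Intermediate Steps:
d = -56 + 14*√22 (d = -56 + 7*√(55 + 33) = -56 + 7*√88 = -56 + 7*(2*√22) = -56 + 14*√22 ≈ 9.6658)
(d - 109)*M(8, 1) = ((-56 + 14*√22) - 109)*(8*1) = (-165 + 14*√22)*8 = -1320 + 112*√22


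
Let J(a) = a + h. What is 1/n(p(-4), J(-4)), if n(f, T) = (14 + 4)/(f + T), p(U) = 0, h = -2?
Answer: -⅓ ≈ -0.33333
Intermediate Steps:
J(a) = -2 + a (J(a) = a - 2 = -2 + a)
n(f, T) = 18/(T + f)
1/n(p(-4), J(-4)) = 1/(18/((-2 - 4) + 0)) = 1/(18/(-6 + 0)) = 1/(18/(-6)) = 1/(18*(-⅙)) = 1/(-3) = -⅓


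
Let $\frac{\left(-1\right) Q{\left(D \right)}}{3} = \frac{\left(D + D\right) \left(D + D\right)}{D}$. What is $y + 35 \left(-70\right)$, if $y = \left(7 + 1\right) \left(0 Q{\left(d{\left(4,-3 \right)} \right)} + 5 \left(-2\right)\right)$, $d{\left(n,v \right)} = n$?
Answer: $-2530$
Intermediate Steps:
$Q{\left(D \right)} = - 12 D$ ($Q{\left(D \right)} = - 3 \frac{\left(D + D\right) \left(D + D\right)}{D} = - 3 \frac{2 D 2 D}{D} = - 3 \frac{4 D^{2}}{D} = - 3 \cdot 4 D = - 12 D$)
$y = -80$ ($y = \left(7 + 1\right) \left(0 \left(\left(-12\right) 4\right) + 5 \left(-2\right)\right) = 8 \left(0 \left(-48\right) - 10\right) = 8 \left(0 - 10\right) = 8 \left(-10\right) = -80$)
$y + 35 \left(-70\right) = -80 + 35 \left(-70\right) = -80 - 2450 = -2530$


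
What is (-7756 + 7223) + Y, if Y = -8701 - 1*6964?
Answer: -16198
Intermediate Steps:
Y = -15665 (Y = -8701 - 6964 = -15665)
(-7756 + 7223) + Y = (-7756 + 7223) - 15665 = -533 - 15665 = -16198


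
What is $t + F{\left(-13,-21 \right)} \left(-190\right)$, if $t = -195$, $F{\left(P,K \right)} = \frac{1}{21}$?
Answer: $- \frac{4285}{21} \approx -204.05$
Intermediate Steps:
$F{\left(P,K \right)} = \frac{1}{21}$
$t + F{\left(-13,-21 \right)} \left(-190\right) = -195 + \frac{1}{21} \left(-190\right) = -195 - \frac{190}{21} = - \frac{4285}{21}$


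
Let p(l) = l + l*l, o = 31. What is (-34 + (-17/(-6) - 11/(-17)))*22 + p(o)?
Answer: 16349/51 ≈ 320.57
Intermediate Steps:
p(l) = l + l**2
(-34 + (-17/(-6) - 11/(-17)))*22 + p(o) = (-34 + (-17/(-6) - 11/(-17)))*22 + 31*(1 + 31) = (-34 + (-17*(-1/6) - 11*(-1/17)))*22 + 31*32 = (-34 + (17/6 + 11/17))*22 + 992 = (-34 + 355/102)*22 + 992 = -3113/102*22 + 992 = -34243/51 + 992 = 16349/51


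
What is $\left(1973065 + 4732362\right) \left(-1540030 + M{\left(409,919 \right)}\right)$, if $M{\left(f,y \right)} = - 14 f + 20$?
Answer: $-10364819909272$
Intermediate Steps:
$M{\left(f,y \right)} = 20 - 14 f$
$\left(1973065 + 4732362\right) \left(-1540030 + M{\left(409,919 \right)}\right) = \left(1973065 + 4732362\right) \left(-1540030 + \left(20 - 5726\right)\right) = 6705427 \left(-1540030 + \left(20 - 5726\right)\right) = 6705427 \left(-1540030 - 5706\right) = 6705427 \left(-1545736\right) = -10364819909272$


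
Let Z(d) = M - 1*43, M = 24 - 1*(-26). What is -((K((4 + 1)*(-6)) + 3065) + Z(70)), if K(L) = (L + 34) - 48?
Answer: -3028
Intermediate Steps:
M = 50 (M = 24 + 26 = 50)
Z(d) = 7 (Z(d) = 50 - 1*43 = 50 - 43 = 7)
K(L) = -14 + L (K(L) = (34 + L) - 48 = -14 + L)
-((K((4 + 1)*(-6)) + 3065) + Z(70)) = -(((-14 + (4 + 1)*(-6)) + 3065) + 7) = -(((-14 + 5*(-6)) + 3065) + 7) = -(((-14 - 30) + 3065) + 7) = -((-44 + 3065) + 7) = -(3021 + 7) = -1*3028 = -3028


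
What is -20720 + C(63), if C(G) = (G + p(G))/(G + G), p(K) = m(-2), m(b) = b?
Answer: -2610659/126 ≈ -20720.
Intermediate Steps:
p(K) = -2
C(G) = (-2 + G)/(2*G) (C(G) = (G - 2)/(G + G) = (-2 + G)/((2*G)) = (-2 + G)*(1/(2*G)) = (-2 + G)/(2*G))
-20720 + C(63) = -20720 + (1/2)*(-2 + 63)/63 = -20720 + (1/2)*(1/63)*61 = -20720 + 61/126 = -2610659/126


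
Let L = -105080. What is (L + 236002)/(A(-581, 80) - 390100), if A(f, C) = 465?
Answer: -130922/389635 ≈ -0.33601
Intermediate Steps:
(L + 236002)/(A(-581, 80) - 390100) = (-105080 + 236002)/(465 - 390100) = 130922/(-389635) = 130922*(-1/389635) = -130922/389635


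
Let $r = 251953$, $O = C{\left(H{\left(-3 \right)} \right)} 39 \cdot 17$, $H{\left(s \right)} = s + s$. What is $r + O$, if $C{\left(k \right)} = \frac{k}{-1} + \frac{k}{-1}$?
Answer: $259909$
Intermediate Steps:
$H{\left(s \right)} = 2 s$
$C{\left(k \right)} = - 2 k$ ($C{\left(k \right)} = k \left(-1\right) + k \left(-1\right) = - k - k = - 2 k$)
$O = 7956$ ($O = - 2 \cdot 2 \left(-3\right) 39 \cdot 17 = \left(-2\right) \left(-6\right) 663 = 12 \cdot 663 = 7956$)
$r + O = 251953 + 7956 = 259909$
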